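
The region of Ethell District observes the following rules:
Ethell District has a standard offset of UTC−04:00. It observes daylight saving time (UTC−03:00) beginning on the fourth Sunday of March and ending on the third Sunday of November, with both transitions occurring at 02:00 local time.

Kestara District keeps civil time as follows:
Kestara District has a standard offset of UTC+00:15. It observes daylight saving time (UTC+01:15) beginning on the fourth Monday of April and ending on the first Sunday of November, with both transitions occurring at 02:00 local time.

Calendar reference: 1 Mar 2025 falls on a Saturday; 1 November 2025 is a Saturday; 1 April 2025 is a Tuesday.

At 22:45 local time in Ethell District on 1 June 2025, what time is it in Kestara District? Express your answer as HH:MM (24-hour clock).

1 March 2025 is a Saturday, so the first Sunday is March 2 and the fourth is March 23.
1 November 2025 is a Saturday, so the first Sunday is November 2 and the third is November 16.
1 June 2025 falls between 23 March and 16 November, so daylight saving is in effect and Ethell District is at UTC−03:00.
22:45 Ethell District + 3h = 01:45 UTC (rolling into the next day, 2 June 2025).
1 April 2025 is a Tuesday, so the first Monday is April 7 and the fourth is April 28.
1 November 2025 is a Saturday, so the first Sunday is November 2.
At the standard offset (UTC+00:15), 01:45 UTC + 0h15m = 02:00 Kestara District standard time.
The standard-time date in Kestara District, 2 June 2025, falls between 28 April and 2 November, so daylight saving is in effect and Kestara District is at UTC+01:15.
01:45 UTC + 1h15m = 03:00 Kestara District.

03:00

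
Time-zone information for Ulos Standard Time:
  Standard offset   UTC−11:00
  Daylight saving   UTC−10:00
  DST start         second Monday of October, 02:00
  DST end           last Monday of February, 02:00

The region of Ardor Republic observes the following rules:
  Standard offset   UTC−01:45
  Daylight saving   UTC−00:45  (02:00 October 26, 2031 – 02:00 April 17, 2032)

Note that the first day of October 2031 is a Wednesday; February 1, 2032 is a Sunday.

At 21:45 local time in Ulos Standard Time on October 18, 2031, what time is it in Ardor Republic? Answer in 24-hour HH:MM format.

06:00

1 October 2031 is a Wednesday, so the first Monday is October 6 and the second is October 13.
1 February 2032 is a Sunday, so Mondays fall on 2, 9, 16, 23; the last is February 23.
October 18, 2031 lies within the daylight-saving period (13 October 2031 – 23 February 2032), so Ulos Standard Time is on daylight time, UTC−10:00.
21:45 Ulos Standard Time + 10h = 07:45 UTC (rolling into the next day, 19 October 2031).
At the standard offset (UTC−01:45), 07:45 UTC − 1h45m = 06:00 Ardor Republic standard time.
The standard-time date in Ardor Republic, October 19, 2031, is outside the daylight-saving period (26 October 2031 – 17 April 2032), so Ardor Republic is on standard time, UTC−01:45.
07:45 UTC − 1h45m = 06:00 Ardor Republic.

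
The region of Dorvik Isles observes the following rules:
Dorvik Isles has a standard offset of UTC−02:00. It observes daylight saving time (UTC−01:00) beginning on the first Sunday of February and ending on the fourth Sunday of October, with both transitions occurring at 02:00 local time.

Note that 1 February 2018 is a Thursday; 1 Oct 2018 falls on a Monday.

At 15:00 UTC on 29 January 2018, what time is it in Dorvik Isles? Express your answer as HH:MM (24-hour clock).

13:00

1 February 2018 is a Thursday, so the first Sunday is February 4.
1 October 2018 is a Monday, so the first Sunday is October 7 and the fourth is October 28.
At the standard offset (UTC−02:00), 15:00 UTC − 2h = 13:00 Dorvik Isles standard time.
Daylight saving runs 4 February – 28 October; the standard-time date in Dorvik Isles, 29 January 2018, is outside that window, so Dorvik Isles is on standard time at UTC−02:00.
15:00 UTC − 2h = 13:00 local.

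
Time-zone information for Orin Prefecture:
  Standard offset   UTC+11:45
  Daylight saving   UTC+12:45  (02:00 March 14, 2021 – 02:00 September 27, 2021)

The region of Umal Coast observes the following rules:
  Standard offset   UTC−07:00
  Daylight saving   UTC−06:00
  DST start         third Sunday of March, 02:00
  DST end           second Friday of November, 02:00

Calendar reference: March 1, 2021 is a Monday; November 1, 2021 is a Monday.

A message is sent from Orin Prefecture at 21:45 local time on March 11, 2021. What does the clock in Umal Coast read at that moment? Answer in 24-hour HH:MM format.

03:00

March 11, 2021 is outside the daylight-saving period (14 March – 27 September), so Orin Prefecture is on standard time, UTC+11:45.
21:45 Orin Prefecture − 11h45m = 10:00 UTC.
1 March 2021 is a Monday, so the first Sunday is March 7 and the third is March 21.
1 November 2021 is a Monday, so the first Friday is November 5 and the second is November 12.
At the standard offset (UTC−07:00), 10:00 UTC − 7h = 03:00 Umal Coast standard time.
The standard-time date in Umal Coast, March 11, 2021, does not fall between 21 March and 12 November, so daylight saving is not in effect and Umal Coast is at UTC−07:00.
10:00 UTC − 7h = 03:00 Umal Coast.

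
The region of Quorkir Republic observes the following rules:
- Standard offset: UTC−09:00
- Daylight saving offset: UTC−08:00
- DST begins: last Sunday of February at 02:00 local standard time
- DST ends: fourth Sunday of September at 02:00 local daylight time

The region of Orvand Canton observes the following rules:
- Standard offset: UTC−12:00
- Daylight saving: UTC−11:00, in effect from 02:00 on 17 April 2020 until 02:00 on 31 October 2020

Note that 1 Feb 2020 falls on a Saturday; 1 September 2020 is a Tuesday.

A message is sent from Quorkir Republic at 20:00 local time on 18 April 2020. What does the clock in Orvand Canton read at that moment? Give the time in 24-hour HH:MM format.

17:00

1 February 2020 is a Saturday, so Sundays fall on 2, 9, 16, 23; the last is February 23.
1 September 2020 is a Tuesday, so the first Sunday is September 6 and the fourth is September 27.
Daylight saving runs 23 February – 27 September; 18 April 2020 is inside that window, so Quorkir Republic is at UTC−08:00.
20:00 Quorkir Republic + 8h = 04:00 UTC (rolling into the next day, 19 April 2020).
At the standard offset (UTC−12:00), 04:00 UTC − 12h = 16:00 Orvand Canton standard time (rolling into the previous day, 18 April 2020).
The standard-time date in Orvand Canton, 18 April 2020, falls between 17 April and 31 October, so daylight saving is in effect and Orvand Canton is at UTC−11:00.
04:00 UTC − 11h = 17:00 Orvand Canton (rolling into the previous day, 18 April 2020).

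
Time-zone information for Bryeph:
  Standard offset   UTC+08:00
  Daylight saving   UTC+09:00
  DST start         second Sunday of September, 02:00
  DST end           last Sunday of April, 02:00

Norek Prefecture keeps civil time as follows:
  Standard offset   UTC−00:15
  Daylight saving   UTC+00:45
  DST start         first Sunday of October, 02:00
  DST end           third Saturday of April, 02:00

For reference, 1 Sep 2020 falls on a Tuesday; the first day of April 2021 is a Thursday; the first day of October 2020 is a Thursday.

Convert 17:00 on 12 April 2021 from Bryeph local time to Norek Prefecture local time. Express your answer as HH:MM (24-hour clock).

1 September 2020 is a Tuesday, so the first Sunday is September 6 and the second is September 13.
1 April 2021 is a Thursday, so Sundays fall on 4, 11, 18, 25; the last is April 25.
12 April 2021 lies within the daylight-saving period (13 September 2020 – 25 April 2021), so Bryeph is on daylight time, UTC+09:00.
17:00 Bryeph − 9h = 08:00 UTC.
1 October 2020 is a Thursday, so the first Sunday is October 4.
1 April 2021 is a Thursday, so the first Saturday is April 3 and the third is April 17.
At the standard offset (UTC−00:15), 08:00 UTC − 0h15m = 07:45 Norek Prefecture standard time.
The standard-time date in Norek Prefecture, 12 April 2021, lies within the daylight-saving period (4 October 2020 – 17 April 2021), so Norek Prefecture is on daylight time, UTC+00:45.
08:00 UTC + 0h45m = 08:45 Norek Prefecture.

08:45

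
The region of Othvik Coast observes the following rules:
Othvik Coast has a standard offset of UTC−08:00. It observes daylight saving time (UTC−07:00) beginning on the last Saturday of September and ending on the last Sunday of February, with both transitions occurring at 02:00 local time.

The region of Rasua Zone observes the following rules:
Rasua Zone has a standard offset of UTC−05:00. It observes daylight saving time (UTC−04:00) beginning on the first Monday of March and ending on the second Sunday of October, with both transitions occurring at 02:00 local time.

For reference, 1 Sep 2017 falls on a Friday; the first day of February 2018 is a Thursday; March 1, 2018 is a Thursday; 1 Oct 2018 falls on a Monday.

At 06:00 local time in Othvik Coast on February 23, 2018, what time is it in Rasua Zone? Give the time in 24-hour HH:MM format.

08:00

1 September 2017 is a Friday, so Saturdays fall on 2, 9, 16, 23, 30; the last is September 30.
1 February 2018 is a Thursday, so Sundays fall on 4, 11, 18, 25; the last is February 25.
Daylight saving runs 30 September 2017 – 25 February 2018; February 23, 2018 is inside that window, so Othvik Coast is at UTC−07:00.
06:00 Othvik Coast + 7h = 13:00 UTC.
1 March 2018 is a Thursday, so the first Monday is March 5.
1 October 2018 is a Monday, so the first Sunday is October 7 and the second is October 14.
At the standard offset (UTC−05:00), 13:00 UTC − 5h = 08:00 Rasua Zone standard time.
The standard-time date in Rasua Zone, February 23, 2018, is outside the daylight-saving period (5 March – 14 October), so Rasua Zone is on standard time, UTC−05:00.
13:00 UTC − 5h = 08:00 Rasua Zone.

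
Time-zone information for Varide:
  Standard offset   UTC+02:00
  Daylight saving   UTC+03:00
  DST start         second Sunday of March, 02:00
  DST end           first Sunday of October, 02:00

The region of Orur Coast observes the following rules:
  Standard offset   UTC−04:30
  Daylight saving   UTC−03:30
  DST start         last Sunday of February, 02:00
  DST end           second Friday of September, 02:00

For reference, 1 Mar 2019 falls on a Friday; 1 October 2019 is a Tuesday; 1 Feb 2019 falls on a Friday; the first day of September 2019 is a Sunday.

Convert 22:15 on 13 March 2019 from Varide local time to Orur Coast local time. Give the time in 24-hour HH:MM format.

15:45

1 March 2019 is a Friday, so the first Sunday is March 3 and the second is March 10.
1 October 2019 is a Tuesday, so the first Sunday is October 6.
13 March 2019 lies within the daylight-saving period (10 March – 6 October), so Varide is on daylight time, UTC+03:00.
22:15 Varide − 3h = 19:15 UTC.
1 February 2019 is a Friday, so Sundays fall on 3, 10, 17, 24; the last is February 24.
1 September 2019 is a Sunday, so the first Friday is September 6 and the second is September 13.
At the standard offset (UTC−04:30), 19:15 UTC − 4h30m = 14:45 Orur Coast standard time.
The standard-time date in Orur Coast, 13 March 2019, falls between 24 February and 13 September, so daylight saving is in effect and Orur Coast is at UTC−03:30.
19:15 UTC − 3h30m = 15:45 Orur Coast.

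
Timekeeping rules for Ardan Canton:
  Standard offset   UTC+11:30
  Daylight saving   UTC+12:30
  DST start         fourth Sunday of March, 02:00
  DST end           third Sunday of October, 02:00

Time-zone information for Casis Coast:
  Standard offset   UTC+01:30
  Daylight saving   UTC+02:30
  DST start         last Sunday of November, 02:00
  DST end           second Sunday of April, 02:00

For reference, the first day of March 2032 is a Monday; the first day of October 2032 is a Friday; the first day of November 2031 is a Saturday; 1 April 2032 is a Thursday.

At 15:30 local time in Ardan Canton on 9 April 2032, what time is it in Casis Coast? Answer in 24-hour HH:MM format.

1 March 2032 is a Monday, so the first Sunday is March 7 and the fourth is March 28.
1 October 2032 is a Friday, so the first Sunday is October 3 and the third is October 17.
Daylight saving runs 28 March – 17 October; 9 April 2032 is inside that window, so Ardan Canton is at UTC+12:30.
15:30 Ardan Canton − 12h30m = 03:00 UTC.
1 November 2031 is a Saturday, so Sundays fall on 2, 9, 16, 23, 30; the last is November 30.
1 April 2032 is a Thursday, so the first Sunday is April 4 and the second is April 11.
At the standard offset (UTC+01:30), 03:00 UTC + 1h30m = 04:30 Casis Coast standard time.
The standard-time date in Casis Coast, 9 April 2032, falls between 30 November 2031 and 11 April 2032, so daylight saving is in effect and Casis Coast is at UTC+02:30.
03:00 UTC + 2h30m = 05:30 Casis Coast.

05:30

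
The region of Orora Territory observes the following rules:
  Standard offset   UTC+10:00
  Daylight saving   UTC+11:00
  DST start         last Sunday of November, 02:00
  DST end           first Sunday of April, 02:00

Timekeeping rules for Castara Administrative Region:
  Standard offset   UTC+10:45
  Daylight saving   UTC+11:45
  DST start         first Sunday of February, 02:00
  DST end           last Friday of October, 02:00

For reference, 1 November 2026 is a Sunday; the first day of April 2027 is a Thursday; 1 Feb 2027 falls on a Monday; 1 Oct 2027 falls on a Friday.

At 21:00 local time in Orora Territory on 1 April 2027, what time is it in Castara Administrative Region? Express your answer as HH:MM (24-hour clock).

1 November 2026 is a Sunday, so Sundays fall on 1, 8, 15, 22, 29; the last is November 29.
1 April 2027 is a Thursday, so the first Sunday is April 4.
Daylight saving runs 29 November 2026 – 4 April 2027; 1 April 2027 is inside that window, so Orora Territory is at UTC+11:00.
21:00 Orora Territory − 11h = 10:00 UTC.
1 February 2027 is a Monday, so the first Sunday is February 7.
1 October 2027 is a Friday, so Fridays fall on 1, 8, 15, 22, 29; the last is October 29.
At the standard offset (UTC+10:45), 10:00 UTC + 10h45m = 20:45 Castara Administrative Region standard time.
Daylight saving runs 7 February – 29 October; the standard-time date in Castara Administrative Region, 1 April 2027, is inside that window, so Castara Administrative Region is at UTC+11:45.
10:00 UTC + 11h45m = 21:45 Castara Administrative Region.

21:45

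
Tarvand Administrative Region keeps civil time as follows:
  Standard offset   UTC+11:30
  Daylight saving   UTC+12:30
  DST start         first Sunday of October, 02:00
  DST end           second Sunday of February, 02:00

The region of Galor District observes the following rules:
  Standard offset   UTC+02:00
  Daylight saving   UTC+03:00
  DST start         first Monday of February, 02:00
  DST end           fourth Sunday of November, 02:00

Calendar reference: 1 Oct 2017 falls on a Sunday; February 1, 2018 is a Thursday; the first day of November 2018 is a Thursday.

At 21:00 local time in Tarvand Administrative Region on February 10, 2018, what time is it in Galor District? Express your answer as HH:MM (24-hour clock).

1 October 2017 is a Sunday, so the first Sunday is October 1.
1 February 2018 is a Thursday, so the first Sunday is February 4 and the second is February 11.
Daylight saving runs 1 October 2017 – 11 February 2018; February 10, 2018 is inside that window, so Tarvand Administrative Region is at UTC+12:30.
21:00 Tarvand Administrative Region − 12h30m = 08:30 UTC.
1 February 2018 is a Thursday, so the first Monday is February 5.
1 November 2018 is a Thursday, so the first Sunday is November 4 and the fourth is November 25.
At the standard offset (UTC+02:00), 08:30 UTC + 2h = 10:30 Galor District standard time.
The standard-time date in Galor District, February 10, 2018, falls between 5 February and 25 November, so daylight saving is in effect and Galor District is at UTC+03:00.
08:30 UTC + 3h = 11:30 Galor District.

11:30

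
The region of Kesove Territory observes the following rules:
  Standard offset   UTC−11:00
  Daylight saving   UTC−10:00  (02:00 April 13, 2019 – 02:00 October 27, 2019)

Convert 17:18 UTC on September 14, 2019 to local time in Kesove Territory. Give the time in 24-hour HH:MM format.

07:18

At the standard offset (UTC−11:00), 17:18 UTC − 11h = 06:18 Kesove Territory standard time.
The standard-time date in Kesove Territory, September 14, 2019, lies within the daylight-saving period (13 April – 27 October), so Kesove Territory is on daylight time, UTC−10:00.
17:18 UTC − 10h = 07:18 local.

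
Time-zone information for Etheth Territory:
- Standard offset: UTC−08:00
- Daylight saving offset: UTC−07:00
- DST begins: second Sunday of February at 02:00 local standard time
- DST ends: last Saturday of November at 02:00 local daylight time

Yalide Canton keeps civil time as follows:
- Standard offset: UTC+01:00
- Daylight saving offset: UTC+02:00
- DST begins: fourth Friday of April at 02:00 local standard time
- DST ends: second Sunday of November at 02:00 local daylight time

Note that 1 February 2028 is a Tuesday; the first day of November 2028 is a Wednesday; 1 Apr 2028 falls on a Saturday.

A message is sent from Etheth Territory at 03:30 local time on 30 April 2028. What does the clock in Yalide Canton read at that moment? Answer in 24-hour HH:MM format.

12:30

1 February 2028 is a Tuesday, so the first Sunday is February 6 and the second is February 13.
1 November 2028 is a Wednesday, so Saturdays fall on 4, 11, 18, 25; the last is November 25.
30 April 2028 lies within the daylight-saving period (13 February – 25 November), so Etheth Territory is on daylight time, UTC−07:00.
03:30 Etheth Territory + 7h = 10:30 UTC.
1 April 2028 is a Saturday, so the first Friday is April 7 and the fourth is April 28.
1 November 2028 is a Wednesday, so the first Sunday is November 5 and the second is November 12.
At the standard offset (UTC+01:00), 10:30 UTC + 1h = 11:30 Yalide Canton standard time.
The standard-time date in Yalide Canton, 30 April 2028, falls between 28 April and 12 November, so daylight saving is in effect and Yalide Canton is at UTC+02:00.
10:30 UTC + 2h = 12:30 Yalide Canton.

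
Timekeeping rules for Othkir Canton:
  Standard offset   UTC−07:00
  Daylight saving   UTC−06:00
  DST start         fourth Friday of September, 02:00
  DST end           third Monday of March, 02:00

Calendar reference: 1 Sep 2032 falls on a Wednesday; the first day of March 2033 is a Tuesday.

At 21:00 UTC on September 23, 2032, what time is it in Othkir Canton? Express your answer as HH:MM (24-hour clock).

1 September 2032 is a Wednesday, so the first Friday is September 3 and the fourth is September 24.
1 March 2033 is a Tuesday, so the first Monday is March 7 and the third is March 21.
At the standard offset (UTC−07:00), 21:00 UTC − 7h = 14:00 Othkir Canton standard time.
Daylight saving runs 24 September 2032 – 21 March 2033; the standard-time date in Othkir Canton, September 23, 2032, is outside that window, so Othkir Canton is on standard time at UTC−07:00.
21:00 UTC − 7h = 14:00 local.

14:00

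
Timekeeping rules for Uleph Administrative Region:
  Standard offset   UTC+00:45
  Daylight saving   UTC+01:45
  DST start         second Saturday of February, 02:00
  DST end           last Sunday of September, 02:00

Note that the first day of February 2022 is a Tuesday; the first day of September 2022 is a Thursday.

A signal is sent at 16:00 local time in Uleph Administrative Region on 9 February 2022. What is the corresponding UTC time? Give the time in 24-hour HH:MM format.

1 February 2022 is a Tuesday, so the first Saturday is February 5 and the second is February 12.
1 September 2022 is a Thursday, so Sundays fall on 4, 11, 18, 25; the last is September 25.
9 February 2022 does not fall between 12 February and 25 September, so daylight saving is not in effect and Uleph Administrative Region is at UTC+00:45.
16:00 local − 0h45m = 15:15 UTC.

15:15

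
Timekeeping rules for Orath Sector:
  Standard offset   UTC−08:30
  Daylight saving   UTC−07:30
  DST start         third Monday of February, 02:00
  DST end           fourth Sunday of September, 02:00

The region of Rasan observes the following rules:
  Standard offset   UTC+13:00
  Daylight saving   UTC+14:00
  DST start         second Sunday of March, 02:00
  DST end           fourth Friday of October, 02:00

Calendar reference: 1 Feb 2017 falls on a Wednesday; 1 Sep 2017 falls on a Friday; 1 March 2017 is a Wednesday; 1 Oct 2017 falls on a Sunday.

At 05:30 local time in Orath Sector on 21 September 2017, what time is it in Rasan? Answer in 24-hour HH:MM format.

1 February 2017 is a Wednesday, so the first Monday is February 6 and the third is February 20.
1 September 2017 is a Friday, so the first Sunday is September 3 and the fourth is September 24.
21 September 2017 falls between 20 February and 24 September, so daylight saving is in effect and Orath Sector is at UTC−07:30.
05:30 Orath Sector + 7h30m = 13:00 UTC.
1 March 2017 is a Wednesday, so the first Sunday is March 5 and the second is March 12.
1 October 2017 is a Sunday, so the first Friday is October 6 and the fourth is October 27.
At the standard offset (UTC+13:00), 13:00 UTC + 13h = 02:00 Rasan standard time (rolling into the next day, 22 September 2017).
Daylight saving runs 12 March – 27 October; the standard-time date in Rasan, 22 September 2017, is inside that window, so Rasan is at UTC+14:00.
13:00 UTC + 14h = 03:00 Rasan (rolling into the next day, 22 September 2017).

03:00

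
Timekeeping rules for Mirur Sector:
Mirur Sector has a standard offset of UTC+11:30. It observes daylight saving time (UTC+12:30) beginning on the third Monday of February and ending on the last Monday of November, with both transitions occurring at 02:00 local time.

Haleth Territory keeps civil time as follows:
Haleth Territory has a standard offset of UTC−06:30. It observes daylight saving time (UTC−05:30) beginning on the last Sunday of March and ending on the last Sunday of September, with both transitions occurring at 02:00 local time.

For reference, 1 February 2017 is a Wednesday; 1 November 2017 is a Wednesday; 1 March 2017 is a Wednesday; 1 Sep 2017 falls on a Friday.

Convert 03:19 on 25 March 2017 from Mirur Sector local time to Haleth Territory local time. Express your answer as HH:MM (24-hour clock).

1 February 2017 is a Wednesday, so the first Monday is February 6 and the third is February 20.
1 November 2017 is a Wednesday, so Mondays fall on 6, 13, 20, 27; the last is November 27.
Daylight saving runs 20 February – 27 November; 25 March 2017 is inside that window, so Mirur Sector is at UTC+12:30.
03:19 Mirur Sector − 12h30m = 14:49 UTC (rolling into the previous day, 24 March 2017).
1 March 2017 is a Wednesday, so Sundays fall on 5, 12, 19, 26; the last is March 26.
1 September 2017 is a Friday, so Sundays fall on 3, 10, 17, 24; the last is September 24.
At the standard offset (UTC−06:30), 14:49 UTC − 6h30m = 08:19 Haleth Territory standard time.
Daylight saving runs 26 March – 24 September; the standard-time date in Haleth Territory, 24 March 2017, is outside that window, so Haleth Territory is on standard time at UTC−06:30.
14:49 UTC − 6h30m = 08:19 Haleth Territory.

08:19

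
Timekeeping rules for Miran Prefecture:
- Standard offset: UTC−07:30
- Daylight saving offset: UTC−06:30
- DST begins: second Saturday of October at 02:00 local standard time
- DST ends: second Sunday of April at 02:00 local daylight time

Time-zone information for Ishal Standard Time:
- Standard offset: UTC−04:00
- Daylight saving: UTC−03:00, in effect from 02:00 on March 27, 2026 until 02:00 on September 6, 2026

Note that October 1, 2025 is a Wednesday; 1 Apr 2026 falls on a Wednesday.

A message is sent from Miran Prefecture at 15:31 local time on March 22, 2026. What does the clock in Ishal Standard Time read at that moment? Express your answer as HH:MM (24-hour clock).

1 October 2025 is a Wednesday, so the first Saturday is October 4 and the second is October 11.
1 April 2026 is a Wednesday, so the first Sunday is April 5 and the second is April 12.
Daylight saving runs 11 October 2025 – 12 April 2026; March 22, 2026 is inside that window, so Miran Prefecture is at UTC−06:30.
15:31 Miran Prefecture + 6h30m = 22:01 UTC.
At the standard offset (UTC−04:00), 22:01 UTC − 4h = 18:01 Ishal Standard Time standard time.
The standard-time date in Ishal Standard Time, March 22, 2026, does not fall between 27 March and 6 September, so daylight saving is not in effect and Ishal Standard Time is at UTC−04:00.
22:01 UTC − 4h = 18:01 Ishal Standard Time.

18:01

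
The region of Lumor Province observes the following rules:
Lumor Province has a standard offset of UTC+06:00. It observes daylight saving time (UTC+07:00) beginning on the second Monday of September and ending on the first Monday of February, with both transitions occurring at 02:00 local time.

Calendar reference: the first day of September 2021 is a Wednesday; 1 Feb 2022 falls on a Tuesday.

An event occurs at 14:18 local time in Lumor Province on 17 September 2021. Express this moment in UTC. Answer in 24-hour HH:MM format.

1 September 2021 is a Wednesday, so the first Monday is September 6 and the second is September 13.
1 February 2022 is a Tuesday, so the first Monday is February 7.
17 September 2021 falls between 13 September 2021 and 7 February 2022, so daylight saving is in effect and Lumor Province is at UTC+07:00.
14:18 local − 7h = 07:18 UTC.

07:18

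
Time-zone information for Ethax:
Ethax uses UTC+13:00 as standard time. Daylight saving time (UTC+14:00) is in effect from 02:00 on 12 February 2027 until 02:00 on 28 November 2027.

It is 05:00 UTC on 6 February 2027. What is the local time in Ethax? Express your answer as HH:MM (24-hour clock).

At the standard offset (UTC+13:00), 05:00 UTC + 13h = 18:00 Ethax standard time.
Daylight saving runs 12 February – 28 November; the standard-time date in Ethax, 6 February 2027, is outside that window, so Ethax is on standard time at UTC+13:00.
05:00 UTC + 13h = 18:00 local.

18:00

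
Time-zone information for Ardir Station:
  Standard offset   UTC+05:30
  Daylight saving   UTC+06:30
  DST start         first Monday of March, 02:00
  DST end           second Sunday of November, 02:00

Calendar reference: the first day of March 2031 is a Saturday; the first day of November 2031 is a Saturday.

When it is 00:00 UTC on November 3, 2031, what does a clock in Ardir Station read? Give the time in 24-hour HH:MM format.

1 March 2031 is a Saturday, so the first Monday is March 3.
1 November 2031 is a Saturday, so the first Sunday is November 2 and the second is November 9.
At the standard offset (UTC+05:30), 00:00 UTC + 5h30m = 05:30 Ardir Station standard time.
The standard-time date in Ardir Station, November 3, 2031, falls between 3 March and 9 November, so daylight saving is in effect and Ardir Station is at UTC+06:30.
00:00 UTC + 6h30m = 06:30 local.

06:30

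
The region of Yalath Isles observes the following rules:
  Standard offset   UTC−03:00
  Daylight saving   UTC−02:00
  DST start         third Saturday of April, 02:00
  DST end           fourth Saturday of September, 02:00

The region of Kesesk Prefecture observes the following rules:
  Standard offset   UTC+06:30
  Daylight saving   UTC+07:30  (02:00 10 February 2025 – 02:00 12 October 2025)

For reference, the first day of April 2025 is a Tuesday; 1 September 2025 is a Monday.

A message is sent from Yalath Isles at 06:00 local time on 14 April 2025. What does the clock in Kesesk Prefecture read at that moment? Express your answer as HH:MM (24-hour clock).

1 April 2025 is a Tuesday, so the first Saturday is April 5 and the third is April 19.
1 September 2025 is a Monday, so the first Saturday is September 6 and the fourth is September 27.
14 April 2025 is outside the daylight-saving period (19 April – 27 September), so Yalath Isles is on standard time, UTC−03:00.
06:00 Yalath Isles + 3h = 09:00 UTC.
At the standard offset (UTC+06:30), 09:00 UTC + 6h30m = 15:30 Kesesk Prefecture standard time.
The standard-time date in Kesesk Prefecture, 14 April 2025, falls between 10 February and 12 October, so daylight saving is in effect and Kesesk Prefecture is at UTC+07:30.
09:00 UTC + 7h30m = 16:30 Kesesk Prefecture.

16:30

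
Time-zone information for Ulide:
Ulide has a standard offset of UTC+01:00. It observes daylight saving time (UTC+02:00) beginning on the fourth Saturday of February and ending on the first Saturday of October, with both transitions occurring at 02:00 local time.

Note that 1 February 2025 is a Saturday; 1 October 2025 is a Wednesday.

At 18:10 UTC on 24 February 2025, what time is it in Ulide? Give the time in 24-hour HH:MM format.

1 February 2025 is a Saturday, so the first Saturday is February 1 and the fourth is February 22.
1 October 2025 is a Wednesday, so the first Saturday is October 4.
At the standard offset (UTC+01:00), 18:10 UTC + 1h = 19:10 Ulide standard time.
Daylight saving runs 22 February – 4 October; the standard-time date in Ulide, 24 February 2025, is inside that window, so Ulide is at UTC+02:00.
18:10 UTC + 2h = 20:10 local.

20:10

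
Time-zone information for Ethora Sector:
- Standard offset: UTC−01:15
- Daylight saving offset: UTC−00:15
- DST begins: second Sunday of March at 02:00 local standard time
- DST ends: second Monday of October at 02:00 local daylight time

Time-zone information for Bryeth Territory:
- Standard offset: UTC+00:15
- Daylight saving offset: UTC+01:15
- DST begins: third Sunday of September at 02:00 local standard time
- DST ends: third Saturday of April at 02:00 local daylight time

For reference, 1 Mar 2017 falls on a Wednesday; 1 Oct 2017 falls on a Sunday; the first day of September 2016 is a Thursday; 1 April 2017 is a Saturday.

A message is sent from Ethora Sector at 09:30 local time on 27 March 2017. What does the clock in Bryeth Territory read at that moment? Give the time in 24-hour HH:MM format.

11:00

1 March 2017 is a Wednesday, so the first Sunday is March 5 and the second is March 12.
1 October 2017 is a Sunday, so the first Monday is October 2 and the second is October 9.
27 March 2017 falls between 12 March and 9 October, so daylight saving is in effect and Ethora Sector is at UTC−00:15.
09:30 Ethora Sector + 0h15m = 09:45 UTC.
1 September 2016 is a Thursday, so the first Sunday is September 4 and the third is September 18.
1 April 2017 is a Saturday, so the first Saturday is April 1 and the third is April 15.
At the standard offset (UTC+00:15), 09:45 UTC + 0h15m = 10:00 Bryeth Territory standard time.
The standard-time date in Bryeth Territory, 27 March 2017, falls between 18 September 2016 and 15 April 2017, so daylight saving is in effect and Bryeth Territory is at UTC+01:15.
09:45 UTC + 1h15m = 11:00 Bryeth Territory.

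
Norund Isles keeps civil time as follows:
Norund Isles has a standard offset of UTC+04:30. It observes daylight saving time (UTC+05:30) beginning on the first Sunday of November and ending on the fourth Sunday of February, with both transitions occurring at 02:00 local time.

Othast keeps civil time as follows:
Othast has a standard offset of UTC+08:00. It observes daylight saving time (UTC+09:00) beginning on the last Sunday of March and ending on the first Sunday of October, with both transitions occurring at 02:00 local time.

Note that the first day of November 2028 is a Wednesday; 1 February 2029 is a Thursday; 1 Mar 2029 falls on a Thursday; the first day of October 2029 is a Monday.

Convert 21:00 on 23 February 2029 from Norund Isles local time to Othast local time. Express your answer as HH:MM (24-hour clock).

23:30

1 November 2028 is a Wednesday, so the first Sunday is November 5.
1 February 2029 is a Thursday, so the first Sunday is February 4 and the fourth is February 25.
23 February 2029 falls between 5 November 2028 and 25 February 2029, so daylight saving is in effect and Norund Isles is at UTC+05:30.
21:00 Norund Isles − 5h30m = 15:30 UTC.
1 March 2029 is a Thursday, so Sundays fall on 4, 11, 18, 25; the last is March 25.
1 October 2029 is a Monday, so the first Sunday is October 7.
At the standard offset (UTC+08:00), 15:30 UTC + 8h = 23:30 Othast standard time.
The standard-time date in Othast, 23 February 2029, does not fall between 25 March and 7 October, so daylight saving is not in effect and Othast is at UTC+08:00.
15:30 UTC + 8h = 23:30 Othast.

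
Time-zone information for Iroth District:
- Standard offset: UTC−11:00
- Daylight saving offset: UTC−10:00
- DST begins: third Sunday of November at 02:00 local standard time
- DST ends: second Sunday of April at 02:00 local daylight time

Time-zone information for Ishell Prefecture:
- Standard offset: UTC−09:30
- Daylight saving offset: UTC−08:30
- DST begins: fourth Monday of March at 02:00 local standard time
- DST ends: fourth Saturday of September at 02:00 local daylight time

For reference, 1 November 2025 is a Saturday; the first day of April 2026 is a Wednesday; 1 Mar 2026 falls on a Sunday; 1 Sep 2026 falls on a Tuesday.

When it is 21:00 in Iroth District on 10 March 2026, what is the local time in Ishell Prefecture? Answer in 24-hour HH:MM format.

21:30

1 November 2025 is a Saturday, so the first Sunday is November 2 and the third is November 16.
1 April 2026 is a Wednesday, so the first Sunday is April 5 and the second is April 12.
Daylight saving runs 16 November 2025 – 12 April 2026; 10 March 2026 is inside that window, so Iroth District is at UTC−10:00.
21:00 Iroth District + 10h = 07:00 UTC (rolling into the next day, 11 March 2026).
1 March 2026 is a Sunday, so the first Monday is March 2 and the fourth is March 23.
1 September 2026 is a Tuesday, so the first Saturday is September 5 and the fourth is September 26.
At the standard offset (UTC−09:30), 07:00 UTC − 9h30m = 21:30 Ishell Prefecture standard time (rolling into the previous day, 10 March 2026).
The standard-time date in Ishell Prefecture, 10 March 2026, is outside the daylight-saving period (23 March – 26 September), so Ishell Prefecture is on standard time, UTC−09:30.
07:00 UTC − 9h30m = 21:30 Ishell Prefecture (rolling into the previous day, 10 March 2026).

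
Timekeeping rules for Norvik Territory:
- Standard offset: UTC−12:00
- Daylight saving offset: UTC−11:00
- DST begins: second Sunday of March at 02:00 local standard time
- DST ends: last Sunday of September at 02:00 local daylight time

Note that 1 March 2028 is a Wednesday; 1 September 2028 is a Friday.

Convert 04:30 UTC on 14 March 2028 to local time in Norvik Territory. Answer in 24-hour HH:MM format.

17:30

1 March 2028 is a Wednesday, so the first Sunday is March 5 and the second is March 12.
1 September 2028 is a Friday, so Sundays fall on 3, 10, 17, 24; the last is September 24.
At the standard offset (UTC−12:00), 04:30 UTC − 12h = 16:30 Norvik Territory standard time (rolling into the previous day, 13 March 2028).
The standard-time date in Norvik Territory, 13 March 2028, falls between 12 March and 24 September, so daylight saving is in effect and Norvik Territory is at UTC−11:00.
04:30 UTC − 11h = 17:30 local (rolling into the previous day, 13 March 2028).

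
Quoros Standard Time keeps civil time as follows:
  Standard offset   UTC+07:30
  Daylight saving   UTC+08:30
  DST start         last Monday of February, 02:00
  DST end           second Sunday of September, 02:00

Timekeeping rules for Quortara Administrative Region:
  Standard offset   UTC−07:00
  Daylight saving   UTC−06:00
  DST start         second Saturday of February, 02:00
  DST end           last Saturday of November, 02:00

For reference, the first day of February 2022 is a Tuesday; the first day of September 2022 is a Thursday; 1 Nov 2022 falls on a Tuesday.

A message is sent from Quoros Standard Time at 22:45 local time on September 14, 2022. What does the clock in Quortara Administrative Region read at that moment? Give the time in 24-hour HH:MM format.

1 February 2022 is a Tuesday, so Mondays fall on 7, 14, 21, 28; the last is February 28.
1 September 2022 is a Thursday, so the first Sunday is September 4 and the second is September 11.
September 14, 2022 does not fall between 28 February and 11 September, so daylight saving is not in effect and Quoros Standard Time is at UTC+07:30.
22:45 Quoros Standard Time − 7h30m = 15:15 UTC.
1 February 2022 is a Tuesday, so the first Saturday is February 5 and the second is February 12.
1 November 2022 is a Tuesday, so Saturdays fall on 5, 12, 19, 26; the last is November 26.
At the standard offset (UTC−07:00), 15:15 UTC − 7h = 08:15 Quortara Administrative Region standard time.
The standard-time date in Quortara Administrative Region, September 14, 2022, falls between 12 February and 26 November, so daylight saving is in effect and Quortara Administrative Region is at UTC−06:00.
15:15 UTC − 6h = 09:15 Quortara Administrative Region.

09:15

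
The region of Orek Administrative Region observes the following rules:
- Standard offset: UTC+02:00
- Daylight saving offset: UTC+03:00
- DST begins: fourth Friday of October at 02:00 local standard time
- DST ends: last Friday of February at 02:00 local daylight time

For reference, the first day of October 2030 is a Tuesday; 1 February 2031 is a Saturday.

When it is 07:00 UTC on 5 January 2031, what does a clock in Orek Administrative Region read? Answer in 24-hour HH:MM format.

10:00

1 October 2030 is a Tuesday, so the first Friday is October 4 and the fourth is October 25.
1 February 2031 is a Saturday, so Fridays fall on 7, 14, 21, 28; the last is February 28.
At the standard offset (UTC+02:00), 07:00 UTC + 2h = 09:00 Orek Administrative Region standard time.
Daylight saving runs 25 October 2030 – 28 February 2031; the standard-time date in Orek Administrative Region, 5 January 2031, is inside that window, so Orek Administrative Region is at UTC+03:00.
07:00 UTC + 3h = 10:00 local.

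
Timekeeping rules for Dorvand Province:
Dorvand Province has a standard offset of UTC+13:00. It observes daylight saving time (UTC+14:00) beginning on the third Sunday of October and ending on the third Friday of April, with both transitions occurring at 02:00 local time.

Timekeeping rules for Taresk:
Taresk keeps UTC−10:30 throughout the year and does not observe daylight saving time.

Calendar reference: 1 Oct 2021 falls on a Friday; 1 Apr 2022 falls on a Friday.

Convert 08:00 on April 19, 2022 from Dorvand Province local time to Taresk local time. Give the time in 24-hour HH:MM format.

1 October 2021 is a Friday, so the first Sunday is October 3 and the third is October 17.
1 April 2022 is a Friday, so the first Friday is April 1 and the third is April 15.
April 19, 2022 does not fall between 17 October 2021 and 15 April 2022, so daylight saving is not in effect and Dorvand Province is at UTC+13:00.
08:00 Dorvand Province − 13h = 19:00 UTC (rolling into the previous day, 18 April 2022).
Taresk has no daylight saving, so its offset is UTC−10:30 year-round.
19:00 UTC − 10h30m = 08:30 Taresk.

08:30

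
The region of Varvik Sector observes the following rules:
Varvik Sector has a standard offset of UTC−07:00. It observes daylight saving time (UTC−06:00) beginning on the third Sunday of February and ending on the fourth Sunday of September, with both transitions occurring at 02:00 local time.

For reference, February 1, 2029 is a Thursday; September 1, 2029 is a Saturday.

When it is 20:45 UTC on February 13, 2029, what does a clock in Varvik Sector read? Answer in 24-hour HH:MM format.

1 February 2029 is a Thursday, so the first Sunday is February 4 and the third is February 18.
1 September 2029 is a Saturday, so the first Sunday is September 2 and the fourth is September 23.
At the standard offset (UTC−07:00), 20:45 UTC − 7h = 13:45 Varvik Sector standard time.
Daylight saving runs 18 February – 23 September; the standard-time date in Varvik Sector, February 13, 2029, is outside that window, so Varvik Sector is on standard time at UTC−07:00.
20:45 UTC − 7h = 13:45 local.

13:45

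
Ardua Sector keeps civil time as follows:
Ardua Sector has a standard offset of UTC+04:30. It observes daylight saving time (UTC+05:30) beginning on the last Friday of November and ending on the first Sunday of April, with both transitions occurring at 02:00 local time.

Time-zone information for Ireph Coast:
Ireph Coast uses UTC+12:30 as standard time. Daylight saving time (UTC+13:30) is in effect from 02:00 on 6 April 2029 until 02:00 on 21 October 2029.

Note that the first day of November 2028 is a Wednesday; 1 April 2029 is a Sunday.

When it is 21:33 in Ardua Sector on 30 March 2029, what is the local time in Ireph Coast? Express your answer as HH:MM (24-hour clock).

04:33

1 November 2028 is a Wednesday, so Fridays fall on 3, 10, 17, 24; the last is November 24.
1 April 2029 is a Sunday, so the first Sunday is April 1.
Daylight saving runs 24 November 2028 – 1 April 2029; 30 March 2029 is inside that window, so Ardua Sector is at UTC+05:30.
21:33 Ardua Sector − 5h30m = 16:03 UTC.
At the standard offset (UTC+12:30), 16:03 UTC + 12h30m = 04:33 Ireph Coast standard time (rolling into the next day, 31 March 2029).
Daylight saving runs 6 April – 21 October; the standard-time date in Ireph Coast, 31 March 2029, is outside that window, so Ireph Coast is on standard time at UTC+12:30.
16:03 UTC + 12h30m = 04:33 Ireph Coast (rolling into the next day, 31 March 2029).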